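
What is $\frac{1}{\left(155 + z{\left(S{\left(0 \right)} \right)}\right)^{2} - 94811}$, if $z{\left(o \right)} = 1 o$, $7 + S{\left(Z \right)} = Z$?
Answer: $- \frac{1}{72907} \approx -1.3716 \cdot 10^{-5}$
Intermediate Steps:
$S{\left(Z \right)} = -7 + Z$
$z{\left(o \right)} = o$
$\frac{1}{\left(155 + z{\left(S{\left(0 \right)} \right)}\right)^{2} - 94811} = \frac{1}{\left(155 + \left(-7 + 0\right)\right)^{2} - 94811} = \frac{1}{\left(155 - 7\right)^{2} - 94811} = \frac{1}{148^{2} - 94811} = \frac{1}{21904 - 94811} = \frac{1}{-72907} = - \frac{1}{72907}$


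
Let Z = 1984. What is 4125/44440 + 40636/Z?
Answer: 1030709/50096 ≈ 20.575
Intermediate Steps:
4125/44440 + 40636/Z = 4125/44440 + 40636/1984 = 4125*(1/44440) + 40636*(1/1984) = 75/808 + 10159/496 = 1030709/50096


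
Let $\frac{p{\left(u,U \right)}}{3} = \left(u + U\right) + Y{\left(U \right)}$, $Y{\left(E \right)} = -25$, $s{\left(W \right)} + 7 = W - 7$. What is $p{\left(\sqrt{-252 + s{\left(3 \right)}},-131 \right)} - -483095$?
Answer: $482627 + 3 i \sqrt{263} \approx 4.8263 \cdot 10^{5} + 48.652 i$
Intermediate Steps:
$s{\left(W \right)} = -14 + W$ ($s{\left(W \right)} = -7 + \left(W - 7\right) = -7 + \left(-7 + W\right) = -14 + W$)
$p{\left(u,U \right)} = -75 + 3 U + 3 u$ ($p{\left(u,U \right)} = 3 \left(\left(u + U\right) - 25\right) = 3 \left(\left(U + u\right) - 25\right) = 3 \left(-25 + U + u\right) = -75 + 3 U + 3 u$)
$p{\left(\sqrt{-252 + s{\left(3 \right)}},-131 \right)} - -483095 = \left(-75 + 3 \left(-131\right) + 3 \sqrt{-252 + \left(-14 + 3\right)}\right) - -483095 = \left(-75 - 393 + 3 \sqrt{-252 - 11}\right) + 483095 = \left(-75 - 393 + 3 \sqrt{-263}\right) + 483095 = \left(-75 - 393 + 3 i \sqrt{263}\right) + 483095 = \left(-468 + 3 i \sqrt{263}\right) + 483095 = 482627 + 3 i \sqrt{263}$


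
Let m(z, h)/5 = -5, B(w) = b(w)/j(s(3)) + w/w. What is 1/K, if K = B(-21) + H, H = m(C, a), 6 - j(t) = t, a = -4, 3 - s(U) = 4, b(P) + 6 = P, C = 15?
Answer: -7/195 ≈ -0.035897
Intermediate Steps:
b(P) = -6 + P
s(U) = -1 (s(U) = 3 - 1*4 = 3 - 4 = -1)
j(t) = 6 - t
B(w) = ⅐ + w/7 (B(w) = (-6 + w)/(6 - 1*(-1)) + w/w = (-6 + w)/(6 + 1) + 1 = (-6 + w)/7 + 1 = (-6 + w)*(⅐) + 1 = (-6/7 + w/7) + 1 = ⅐ + w/7)
m(z, h) = -25 (m(z, h) = 5*(-5) = -25)
H = -25
K = -195/7 (K = (⅐ + (⅐)*(-21)) - 25 = (⅐ - 3) - 25 = -20/7 - 25 = -195/7 ≈ -27.857)
1/K = 1/(-195/7) = -7/195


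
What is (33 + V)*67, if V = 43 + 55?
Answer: 8777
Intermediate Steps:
V = 98
(33 + V)*67 = (33 + 98)*67 = 131*67 = 8777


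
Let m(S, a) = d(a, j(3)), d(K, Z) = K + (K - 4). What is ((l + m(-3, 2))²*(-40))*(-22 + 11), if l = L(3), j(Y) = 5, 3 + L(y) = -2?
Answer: 11000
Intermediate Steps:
L(y) = -5 (L(y) = -3 - 2 = -5)
l = -5
d(K, Z) = -4 + 2*K (d(K, Z) = K + (-4 + K) = -4 + 2*K)
m(S, a) = -4 + 2*a
((l + m(-3, 2))²*(-40))*(-22 + 11) = ((-5 + (-4 + 2*2))²*(-40))*(-22 + 11) = ((-5 + (-4 + 4))²*(-40))*(-11) = ((-5 + 0)²*(-40))*(-11) = ((-5)²*(-40))*(-11) = (25*(-40))*(-11) = -1000*(-11) = 11000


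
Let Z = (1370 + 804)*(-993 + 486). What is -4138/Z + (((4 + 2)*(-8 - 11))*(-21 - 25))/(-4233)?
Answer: -960419173/777614799 ≈ -1.2351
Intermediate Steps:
Z = -1102218 (Z = 2174*(-507) = -1102218)
-4138/Z + (((4 + 2)*(-8 - 11))*(-21 - 25))/(-4233) = -4138/(-1102218) + (((4 + 2)*(-8 - 11))*(-21 - 25))/(-4233) = -4138*(-1/1102218) + ((6*(-19))*(-46))*(-1/4233) = 2069/551109 - 114*(-46)*(-1/4233) = 2069/551109 + 5244*(-1/4233) = 2069/551109 - 1748/1411 = -960419173/777614799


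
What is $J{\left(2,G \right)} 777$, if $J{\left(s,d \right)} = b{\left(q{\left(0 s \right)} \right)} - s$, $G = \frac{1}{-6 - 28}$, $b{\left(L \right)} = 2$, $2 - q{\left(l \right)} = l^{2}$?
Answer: $0$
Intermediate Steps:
$q{\left(l \right)} = 2 - l^{2}$
$G = - \frac{1}{34}$ ($G = \frac{1}{-34} = - \frac{1}{34} \approx -0.029412$)
$J{\left(s,d \right)} = 2 - s$
$J{\left(2,G \right)} 777 = \left(2 - 2\right) 777 = 0 \cdot 777 = 0$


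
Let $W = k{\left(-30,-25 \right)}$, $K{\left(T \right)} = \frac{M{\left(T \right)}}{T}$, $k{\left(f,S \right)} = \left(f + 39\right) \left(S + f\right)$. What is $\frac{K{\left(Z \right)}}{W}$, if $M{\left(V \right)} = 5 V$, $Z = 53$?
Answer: $- \frac{1}{99} \approx -0.010101$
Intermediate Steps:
$k{\left(f,S \right)} = \left(39 + f\right) \left(S + f\right)$
$K{\left(T \right)} = 5$ ($K{\left(T \right)} = \frac{5 T}{T} = 5$)
$W = -495$ ($W = \left(-30\right)^{2} + 39 \left(-25\right) + 39 \left(-30\right) - -750 = 900 - 975 - 1170 + 750 = -495$)
$\frac{K{\left(Z \right)}}{W} = \frac{5}{-495} = 5 \left(- \frac{1}{495}\right) = - \frac{1}{99}$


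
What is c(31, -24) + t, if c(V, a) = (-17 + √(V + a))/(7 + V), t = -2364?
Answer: -89849/38 + √7/38 ≈ -2364.4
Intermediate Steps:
c(V, a) = (-17 + √(V + a))/(7 + V)
c(31, -24) + t = (-17 + √(31 - 24))/(7 + 31) - 2364 = (-17 + √7)/38 - 2364 = (-17/38 + √7/38) - 2364 = -89849/38 + √7/38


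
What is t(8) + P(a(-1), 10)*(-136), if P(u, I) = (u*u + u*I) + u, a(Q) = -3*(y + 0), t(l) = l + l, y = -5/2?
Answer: -18854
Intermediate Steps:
y = -5/2 (y = -5*½ = -5/2 ≈ -2.5000)
t(l) = 2*l
a(Q) = 15/2 (a(Q) = -3*(-5/2 + 0) = -3*(-5/2) = 15/2)
P(u, I) = u + u² + I*u (P(u, I) = (u² + I*u) + u = u + u² + I*u)
t(8) + P(a(-1), 10)*(-136) = 2*8 + (15*(1 + 10 + 15/2)/2)*(-136) = 16 + ((15/2)*(37/2))*(-136) = 16 + (555/4)*(-136) = 16 - 18870 = -18854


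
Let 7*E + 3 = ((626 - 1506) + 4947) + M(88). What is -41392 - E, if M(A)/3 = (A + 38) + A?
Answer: -294450/7 ≈ -42064.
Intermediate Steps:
M(A) = 114 + 6*A (M(A) = 3*((A + 38) + A) = 3*((38 + A) + A) = 3*(38 + 2*A) = 114 + 6*A)
E = 4706/7 (E = -3/7 + (((626 - 1506) + 4947) + (114 + 6*88))/7 = -3/7 + ((-880 + 4947) + (114 + 528))/7 = -3/7 + (4067 + 642)/7 = -3/7 + (1/7)*4709 = -3/7 + 4709/7 = 4706/7 ≈ 672.29)
-41392 - E = -41392 - 1*4706/7 = -41392 - 4706/7 = -294450/7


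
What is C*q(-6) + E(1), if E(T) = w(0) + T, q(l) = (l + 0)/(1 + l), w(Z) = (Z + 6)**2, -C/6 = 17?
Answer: -427/5 ≈ -85.400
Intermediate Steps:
C = -102 (C = -6*17 = -102)
w(Z) = (6 + Z)**2
q(l) = l/(1 + l)
E(T) = 36 + T (E(T) = (6 + 0)**2 + T = 6**2 + T = 36 + T)
C*q(-6) + E(1) = -(-612)/(1 - 6) + (36 + 1) = -(-612)/(-5) + 37 = -(-612)*(-1)/5 + 37 = -102*6/5 + 37 = -612/5 + 37 = -427/5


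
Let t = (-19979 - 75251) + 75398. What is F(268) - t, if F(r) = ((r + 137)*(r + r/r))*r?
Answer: 29217092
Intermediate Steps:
t = -19832 (t = -95230 + 75398 = -19832)
F(r) = r*(1 + r)*(137 + r) (F(r) = ((137 + r)*(r + 1))*r = ((137 + r)*(1 + r))*r = ((1 + r)*(137 + r))*r = r*(1 + r)*(137 + r))
F(268) - t = 268*(137 + 268² + 138*268) - 1*(-19832) = 268*(137 + 71824 + 36984) + 19832 = 268*108945 + 19832 = 29197260 + 19832 = 29217092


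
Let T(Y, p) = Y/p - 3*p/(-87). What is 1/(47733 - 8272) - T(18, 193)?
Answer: -1490475834/220863217 ≈ -6.7484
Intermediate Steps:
T(Y, p) = p/29 + Y/p (T(Y, p) = Y/p - 3*p*(-1/87) = Y/p + p/29 = p/29 + Y/p)
1/(47733 - 8272) - T(18, 193) = 1/(47733 - 8272) - ((1/29)*193 + 18/193) = 1/39461 - (193/29 + 18*(1/193)) = 1/39461 - (193/29 + 18/193) = 1/39461 - 1*37771/5597 = 1/39461 - 37771/5597 = -1490475834/220863217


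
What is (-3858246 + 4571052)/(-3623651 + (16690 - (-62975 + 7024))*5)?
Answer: -356403/1630223 ≈ -0.21862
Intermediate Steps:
(-3858246 + 4571052)/(-3623651 + (16690 - (-62975 + 7024))*5) = 712806/(-3623651 + (16690 - 1*(-55951))*5) = 712806/(-3623651 + (16690 + 55951)*5) = 712806/(-3623651 + 72641*5) = 712806/(-3623651 + 363205) = 712806/(-3260446) = 712806*(-1/3260446) = -356403/1630223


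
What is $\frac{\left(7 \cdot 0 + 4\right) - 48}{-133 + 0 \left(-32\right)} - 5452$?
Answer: $- \frac{725072}{133} \approx -5451.7$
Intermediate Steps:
$\frac{\left(7 \cdot 0 + 4\right) - 48}{-133 + 0 \left(-32\right)} - 5452 = \frac{\left(0 + 4\right) - 48}{-133 + 0} - 5452 = \frac{4 - 48}{-133} - 5452 = \left(-44\right) \left(- \frac{1}{133}\right) - 5452 = \frac{44}{133} - 5452 = - \frac{725072}{133}$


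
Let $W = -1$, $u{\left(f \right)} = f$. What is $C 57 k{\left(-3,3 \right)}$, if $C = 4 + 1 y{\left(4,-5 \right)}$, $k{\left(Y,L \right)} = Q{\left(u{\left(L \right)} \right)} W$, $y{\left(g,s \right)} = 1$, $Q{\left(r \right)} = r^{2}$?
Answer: $-2565$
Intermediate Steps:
$k{\left(Y,L \right)} = - L^{2}$ ($k{\left(Y,L \right)} = L^{2} \left(-1\right) = - L^{2}$)
$C = 5$ ($C = 4 + 1 \cdot 1 = 4 + 1 = 5$)
$C 57 k{\left(-3,3 \right)} = 5 \cdot 57 \left(- 3^{2}\right) = 285 \left(\left(-1\right) 9\right) = 285 \left(-9\right) = -2565$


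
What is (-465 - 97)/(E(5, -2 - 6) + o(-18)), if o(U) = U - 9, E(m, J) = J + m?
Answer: 281/15 ≈ 18.733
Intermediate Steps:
o(U) = -9 + U
(-465 - 97)/(E(5, -2 - 6) + o(-18)) = (-465 - 97)/(((-2 - 6) + 5) + (-9 - 18)) = -562/((-8 + 5) - 27) = -562/(-3 - 27) = -562/(-30) = -562*(-1/30) = 281/15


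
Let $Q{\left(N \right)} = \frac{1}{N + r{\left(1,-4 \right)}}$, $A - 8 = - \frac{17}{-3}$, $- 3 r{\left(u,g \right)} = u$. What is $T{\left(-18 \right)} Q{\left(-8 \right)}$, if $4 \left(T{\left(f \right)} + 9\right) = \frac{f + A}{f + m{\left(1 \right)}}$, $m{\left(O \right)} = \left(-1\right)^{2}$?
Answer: $\frac{1823}{1700} \approx 1.0724$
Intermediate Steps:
$r{\left(u,g \right)} = - \frac{u}{3}$
$m{\left(O \right)} = 1$
$A = \frac{41}{3}$ ($A = 8 - \frac{17}{-3} = 8 - - \frac{17}{3} = 8 + \frac{17}{3} = \frac{41}{3} \approx 13.667$)
$Q{\left(N \right)} = \frac{1}{- \frac{1}{3} + N}$ ($Q{\left(N \right)} = \frac{1}{N - \frac{1}{3}} = \frac{1}{- \frac{1}{3} + N}$)
$T{\left(f \right)} = -9 + \frac{\frac{41}{3} + f}{4 \left(1 + f\right)}$ ($T{\left(f \right)} = -9 + \frac{\left(f + \frac{41}{3}\right) \frac{1}{f + 1}}{4} = -9 + \frac{\left(\frac{41}{3} + f\right) \frac{1}{1 + f}}{4} = -9 + \frac{\frac{1}{1 + f} \left(\frac{41}{3} + f\right)}{4} = -9 + \frac{\frac{41}{3} + f}{4 \left(1 + f\right)}$)
$T{\left(-18 \right)} Q{\left(-8 \right)} = \frac{-67 - -1890}{12 \left(1 - 18\right)} \frac{3}{-1 + 3 \left(-8\right)} = \frac{-67 + 1890}{12 \left(-17\right)} \frac{3}{-1 - 24} = \frac{1}{12} \left(- \frac{1}{17}\right) 1823 \frac{3}{-25} = - \frac{1823 \cdot 3 \left(- \frac{1}{25}\right)}{204} = \left(- \frac{1823}{204}\right) \left(- \frac{3}{25}\right) = \frac{1823}{1700}$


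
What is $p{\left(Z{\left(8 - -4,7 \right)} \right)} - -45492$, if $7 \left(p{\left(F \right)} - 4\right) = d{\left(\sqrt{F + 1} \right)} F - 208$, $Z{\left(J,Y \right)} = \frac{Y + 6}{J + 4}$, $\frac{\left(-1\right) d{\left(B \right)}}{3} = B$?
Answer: $\frac{318264}{7} - \frac{39 \sqrt{29}}{448} \approx 45466.0$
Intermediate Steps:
$d{\left(B \right)} = - 3 B$
$Z{\left(J,Y \right)} = \frac{6 + Y}{4 + J}$
$p{\left(F \right)} = - \frac{180}{7} - \frac{3 F \sqrt{1 + F}}{7}$ ($p{\left(F \right)} = 4 + \frac{- 3 \sqrt{F + 1} F - 208}{7} = 4 + \frac{- 3 \sqrt{1 + F} F - 208}{7} = 4 + \frac{- 3 F \sqrt{1 + F} - 208}{7} = 4 + \frac{-208 - 3 F \sqrt{1 + F}}{7} = 4 - \left(\frac{208}{7} + \frac{3 F \sqrt{1 + F}}{7}\right) = - \frac{180}{7} - \frac{3 F \sqrt{1 + F}}{7}$)
$p{\left(Z{\left(8 - -4,7 \right)} \right)} - -45492 = \left(- \frac{180}{7} - \frac{3 \frac{6 + 7}{4 + \left(8 - -4\right)} \sqrt{1 + \frac{6 + 7}{4 + \left(8 - -4\right)}}}{7}\right) - -45492 = \left(- \frac{180}{7} - \frac{3 \frac{1}{4 + \left(8 + 4\right)} 13 \sqrt{1 + \frac{1}{4 + \left(8 + 4\right)} 13}}{7}\right) + 45492 = \left(- \frac{180}{7} - \frac{3 \frac{1}{4 + 12} \cdot 13 \sqrt{1 + \frac{1}{4 + 12} \cdot 13}}{7}\right) + 45492 = \left(- \frac{180}{7} - \frac{3 \cdot \frac{1}{16} \cdot 13 \sqrt{1 + \frac{1}{16} \cdot 13}}{7}\right) + 45492 = \left(- \frac{180}{7} - \frac{39 \sqrt{1 + \frac{13}{16}}}{112}\right) + 45492 = \left(- \frac{180}{7} - \frac{39 \sqrt{\frac{29}{16}}}{112}\right) + 45492 = \left(- \frac{180}{7} - \frac{39 \frac{\sqrt{29}}{4}}{112}\right) + 45492 = \left(- \frac{180}{7} - \frac{39 \sqrt{29}}{448}\right) + 45492 = \frac{318264}{7} - \frac{39 \sqrt{29}}{448}$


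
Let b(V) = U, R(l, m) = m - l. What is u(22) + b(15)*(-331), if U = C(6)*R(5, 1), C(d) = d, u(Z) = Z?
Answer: 7966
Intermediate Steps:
U = -24 (U = 6*(1 - 1*5) = 6*(1 - 5) = 6*(-4) = -24)
b(V) = -24
u(22) + b(15)*(-331) = 22 - 24*(-331) = 22 + 7944 = 7966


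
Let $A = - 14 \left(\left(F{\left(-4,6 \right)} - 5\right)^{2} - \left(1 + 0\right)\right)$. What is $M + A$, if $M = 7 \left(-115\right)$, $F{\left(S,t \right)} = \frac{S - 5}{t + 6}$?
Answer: $- \frac{10031}{8} \approx -1253.9$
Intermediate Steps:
$F{\left(S,t \right)} = \frac{-5 + S}{6 + t}$
$M = -805$
$A = - \frac{3591}{8}$ ($A = - 14 \left(\left(\frac{-5 - 4}{6 + 6} - 5\right)^{2} - \left(1 + 0\right)\right) = - 14 \left(\left(\frac{1}{12} \left(-9\right) - 5\right)^{2} - 1\right) = - 14 \left(\left(- \frac{3}{4} - 5\right)^{2} - 1\right) = - 14 \left(\left(- \frac{23}{4}\right)^{2} - 1\right) = - 14 \left(\frac{529}{16} - 1\right) = \left(-14\right) \frac{513}{16} = - \frac{3591}{8} \approx -448.88$)
$M + A = -805 - \frac{3591}{8} = - \frac{10031}{8}$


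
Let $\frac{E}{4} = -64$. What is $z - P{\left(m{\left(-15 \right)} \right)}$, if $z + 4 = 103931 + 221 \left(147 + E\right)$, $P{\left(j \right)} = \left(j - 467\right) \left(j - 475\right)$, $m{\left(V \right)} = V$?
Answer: $-156342$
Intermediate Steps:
$E = -256$ ($E = 4 \left(-64\right) = -256$)
$P{\left(j \right)} = \left(-475 + j\right) \left(-467 + j\right)$ ($P{\left(j \right)} = \left(-467 + j\right) \left(-475 + j\right) = \left(-475 + j\right) \left(-467 + j\right)$)
$z = 79838$ ($z = -4 + \left(103931 + 221 \left(147 - 256\right)\right) = -4 + \left(103931 + 221 \left(-109\right)\right) = -4 + \left(103931 - 24089\right) = -4 + 79842 = 79838$)
$z - P{\left(m{\left(-15 \right)} \right)} = 79838 - \left(221825 + \left(-15\right)^{2} - -14130\right) = 79838 - \left(221825 + 225 + 14130\right) = 79838 - 236180 = -156342$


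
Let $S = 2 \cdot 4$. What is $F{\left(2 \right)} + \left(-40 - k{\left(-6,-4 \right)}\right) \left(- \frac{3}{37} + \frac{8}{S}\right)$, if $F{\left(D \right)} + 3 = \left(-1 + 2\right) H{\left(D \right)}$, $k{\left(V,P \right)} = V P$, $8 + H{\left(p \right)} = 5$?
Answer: $- \frac{2398}{37} \approx -64.811$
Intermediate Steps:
$S = 8$
$H{\left(p \right)} = -3$ ($H{\left(p \right)} = -8 + 5 = -3$)
$k{\left(V,P \right)} = P V$
$F{\left(D \right)} = -6$ ($F{\left(D \right)} = -3 + \left(-1 + 2\right) \left(-3\right) = -3 + 1 \left(-3\right) = -3 - 3 = -6$)
$F{\left(2 \right)} + \left(-40 - k{\left(-6,-4 \right)}\right) \left(- \frac{3}{37} + \frac{8}{S}\right) = -6 + \left(-40 - \left(-4\right) \left(-6\right)\right) \left(- \frac{3}{37} + \frac{8}{8}\right) = -6 + \left(-40 - 24\right) \left(\left(-3\right) \frac{1}{37} + 8 \cdot \frac{1}{8}\right) = -6 + \left(-40 - 24\right) \left(- \frac{3}{37} + 1\right) = -6 - \frac{2176}{37} = - \frac{2398}{37}$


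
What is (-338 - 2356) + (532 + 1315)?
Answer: -847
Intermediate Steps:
(-338 - 2356) + (532 + 1315) = -2694 + 1847 = -847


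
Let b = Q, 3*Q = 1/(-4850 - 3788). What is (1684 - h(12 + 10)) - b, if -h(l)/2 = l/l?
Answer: 43691005/25914 ≈ 1686.0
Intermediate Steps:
h(l) = -2 (h(l) = -2*l/l = -2*1 = -2)
Q = -1/25914 (Q = 1/(3*(-4850 - 3788)) = (1/3)/(-8638) = (1/3)*(-1/8638) = -1/25914 ≈ -3.8589e-5)
b = -1/25914 ≈ -3.8589e-5
(1684 - h(12 + 10)) - b = (1684 - 1*(-2)) - 1*(-1/25914) = (1684 + 2) + 1/25914 = 1686 + 1/25914 = 43691005/25914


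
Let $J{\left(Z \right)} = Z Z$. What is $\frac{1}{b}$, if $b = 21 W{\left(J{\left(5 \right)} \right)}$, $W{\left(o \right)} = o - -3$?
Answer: $\frac{1}{588} \approx 0.0017007$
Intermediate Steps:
$J{\left(Z \right)} = Z^{2}$
$W{\left(o \right)} = 3 + o$ ($W{\left(o \right)} = o + 3 = 3 + o$)
$b = 588$ ($b = 21 \left(3 + 5^{2}\right) = 21 \left(3 + 25\right) = 21 \cdot 28 = 588$)
$\frac{1}{b} = \frac{1}{588}$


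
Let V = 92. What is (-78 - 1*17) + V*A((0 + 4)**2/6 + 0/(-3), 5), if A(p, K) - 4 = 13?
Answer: 1469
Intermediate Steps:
A(p, K) = 17 (A(p, K) = 4 + 13 = 17)
(-78 - 1*17) + V*A((0 + 4)**2/6 + 0/(-3), 5) = (-78 - 1*17) + 92*17 = (-78 - 17) + 1564 = -95 + 1564 = 1469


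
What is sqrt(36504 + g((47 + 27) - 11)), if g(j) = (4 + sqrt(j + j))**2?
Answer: sqrt(36646 + 24*sqrt(14)) ≈ 191.67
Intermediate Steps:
g(j) = (4 + sqrt(2)*sqrt(j))**2 (g(j) = (4 + sqrt(2*j))**2 = (4 + sqrt(2)*sqrt(j))**2)
sqrt(36504 + g((47 + 27) - 11)) = sqrt(36504 + (4 + sqrt(2)*sqrt((47 + 27) - 11))**2) = sqrt(36504 + (4 + sqrt(2)*sqrt(74 - 11))**2) = sqrt(36504 + (4 + sqrt(2)*sqrt(63))**2) = sqrt(36504 + (4 + sqrt(2)*(3*sqrt(7)))**2) = sqrt(36504 + (4 + 3*sqrt(14))**2)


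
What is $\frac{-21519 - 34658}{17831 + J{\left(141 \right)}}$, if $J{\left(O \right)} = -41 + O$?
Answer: $- \frac{56177}{17931} \approx -3.133$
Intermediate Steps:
$\frac{-21519 - 34658}{17831 + J{\left(141 \right)}} = \frac{-21519 - 34658}{17831 + \left(-41 + 141\right)} = - \frac{56177}{17831 + 100} = - \frac{56177}{17931}$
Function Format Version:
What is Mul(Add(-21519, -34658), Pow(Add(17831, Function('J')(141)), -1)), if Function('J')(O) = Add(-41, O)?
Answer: Rational(-56177, 17931) ≈ -3.1330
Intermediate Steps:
Mul(Add(-21519, -34658), Pow(Add(17831, Function('J')(141)), -1)) = Mul(Add(-21519, -34658), Pow(Add(17831, Add(-41, 141)), -1)) = Mul(-56177, Pow(Add(17831, 100), -1)) = Mul(-56177, Pow(17931, -1)) = Mul(-56177, Rational(1, 17931)) = Rational(-56177, 17931)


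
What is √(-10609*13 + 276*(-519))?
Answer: I*√281161 ≈ 530.25*I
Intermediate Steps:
√(-10609*13 + 276*(-519)) = √(-137917 - 143244) = √(-281161) = I*√281161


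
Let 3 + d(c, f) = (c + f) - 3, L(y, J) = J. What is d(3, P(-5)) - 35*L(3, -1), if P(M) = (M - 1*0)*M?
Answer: 57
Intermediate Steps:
P(M) = M**2 (P(M) = (M + 0)*M = M*M = M**2)
d(c, f) = -6 + c + f (d(c, f) = -3 + ((c + f) - 3) = -3 + (-3 + c + f) = -6 + c + f)
d(3, P(-5)) - 35*L(3, -1) = (-6 + 3 + (-5)**2) - 35*(-1) = (-6 + 3 + 25) + 35 = 22 + 35 = 57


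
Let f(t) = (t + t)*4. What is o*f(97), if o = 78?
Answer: 60528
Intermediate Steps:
f(t) = 8*t (f(t) = (2*t)*4 = 8*t)
o*f(97) = 78*(8*97) = 78*776 = 60528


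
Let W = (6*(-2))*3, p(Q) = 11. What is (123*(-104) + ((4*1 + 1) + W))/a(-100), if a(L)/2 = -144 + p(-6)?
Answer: 12823/266 ≈ 48.207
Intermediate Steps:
W = -36 (W = -12*3 = -36)
a(L) = -266 (a(L) = 2*(-144 + 11) = 2*(-133) = -266)
(123*(-104) + ((4*1 + 1) + W))/a(-100) = (123*(-104) + ((4*1 + 1) - 36))/(-266) = (-12792 + ((4 + 1) - 36))*(-1/266) = (-12792 + (5 - 36))*(-1/266) = (-12792 - 31)*(-1/266) = -12823*(-1/266) = 12823/266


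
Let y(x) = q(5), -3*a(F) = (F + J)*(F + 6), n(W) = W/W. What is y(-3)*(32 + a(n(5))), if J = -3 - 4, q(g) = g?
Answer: 230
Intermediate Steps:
n(W) = 1
J = -7
a(F) = -(-7 + F)*(6 + F)/3 (a(F) = -(F - 7)*(F + 6)/3 = -(-7 + F)*(6 + F)/3)
y(x) = 5
y(-3)*(32 + a(n(5))) = 5*(32 + (14 - ⅓*1² + (⅓)*1)) = 5*(32 + (14 - ⅓*1 + ⅓)) = 5*(32 + (14 - ⅓ + ⅓)) = 5*(32 + 14) = 5*46 = 230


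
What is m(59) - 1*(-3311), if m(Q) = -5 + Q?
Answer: 3365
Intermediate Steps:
m(59) - 1*(-3311) = (-5 + 59) - 1*(-3311) = 54 + 3311 = 3365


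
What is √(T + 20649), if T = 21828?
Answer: √42477 ≈ 206.10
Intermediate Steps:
√(T + 20649) = √(21828 + 20649) = √42477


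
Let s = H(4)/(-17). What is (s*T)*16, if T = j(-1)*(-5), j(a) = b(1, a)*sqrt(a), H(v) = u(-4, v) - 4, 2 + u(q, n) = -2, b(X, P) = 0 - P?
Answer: -640*I/17 ≈ -37.647*I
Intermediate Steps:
b(X, P) = -P
u(q, n) = -4 (u(q, n) = -2 - 2 = -4)
H(v) = -8 (H(v) = -4 - 4 = -8)
s = 8/17 (s = -8/(-17) = -8*(-1/17) = 8/17 ≈ 0.47059)
j(a) = -a**(3/2) (j(a) = (-a)*sqrt(a) = -a**(3/2))
T = -5*I (T = -(-1)**(3/2)*(-5) = -(-1)*I*(-5) = I*(-5) = -5*I ≈ -5.0*I)
(s*T)*16 = (8*(-5*I)/17)*16 = -40*I/17*16 = -640*I/17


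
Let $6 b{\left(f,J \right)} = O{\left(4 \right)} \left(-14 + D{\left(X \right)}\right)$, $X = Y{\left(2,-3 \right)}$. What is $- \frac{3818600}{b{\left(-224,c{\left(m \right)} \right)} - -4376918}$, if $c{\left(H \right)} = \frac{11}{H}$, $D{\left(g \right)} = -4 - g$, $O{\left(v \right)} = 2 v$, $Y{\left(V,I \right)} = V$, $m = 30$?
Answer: $- \frac{5727900}{6565337} \approx -0.87245$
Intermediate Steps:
$X = 2$
$b{\left(f,J \right)} = - \frac{80}{3}$ ($b{\left(f,J \right)} = \frac{2 \cdot 4 \left(-14 - 6\right)}{6} = \frac{8 \left(-14 - 6\right)}{6} = \frac{8 \left(-20\right)}{6} = \frac{1}{6} \left(-160\right) = - \frac{80}{3}$)
$- \frac{3818600}{b{\left(-224,c{\left(m \right)} \right)} - -4376918} = - \frac{3818600}{- \frac{80}{3} - -4376918} = - \frac{3818600}{- \frac{80}{3} + 4376918} = - \frac{3818600}{\frac{13130674}{3}} = \left(-3818600\right) \frac{3}{13130674} = - \frac{5727900}{6565337}$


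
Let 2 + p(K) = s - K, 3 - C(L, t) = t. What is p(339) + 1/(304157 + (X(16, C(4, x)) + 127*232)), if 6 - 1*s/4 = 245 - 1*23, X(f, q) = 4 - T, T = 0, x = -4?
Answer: -402018124/333625 ≈ -1205.0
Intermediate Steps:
C(L, t) = 3 - t
X(f, q) = 4 (X(f, q) = 4 - 1*0 = 4 + 0 = 4)
s = -864 (s = 24 - 4*(245 - 1*23) = 24 - 4*(245 - 23) = 24 - 4*222 = 24 - 888 = -864)
p(K) = -866 - K (p(K) = -2 + (-864 - K) = -866 - K)
p(339) + 1/(304157 + (X(16, C(4, x)) + 127*232)) = (-866 - 1*339) + 1/(304157 + (4 + 127*232)) = (-866 - 339) + 1/(304157 + (4 + 29464)) = -1205 + 1/(304157 + 29468) = -1205 + 1/333625 = -402018124/333625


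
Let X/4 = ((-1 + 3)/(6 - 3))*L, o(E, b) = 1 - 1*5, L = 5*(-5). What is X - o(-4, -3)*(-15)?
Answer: -380/3 ≈ -126.67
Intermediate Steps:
L = -25
o(E, b) = -4 (o(E, b) = 1 - 5 = -4)
X = -200/3 (X = 4*(((-1 + 3)/(6 - 3))*(-25)) = 4*((2/3)*(-25)) = 4*(-50/3) = -200/3 ≈ -66.667)
X - o(-4, -3)*(-15) = -200/3 - (-4)*(-15) = -200/3 - 1*60 = -200/3 - 60 = -380/3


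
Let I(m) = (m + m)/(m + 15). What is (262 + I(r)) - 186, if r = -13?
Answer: 63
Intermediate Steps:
I(m) = 2*m/(15 + m) (I(m) = (2*m)/(15 + m) = 2*m/(15 + m))
(262 + I(r)) - 186 = (262 + 2*(-13)/(15 - 13)) - 186 = (262 + 2*(-13)/2) - 186 = (262 + 2*(-13)*(½)) - 186 = (262 - 13) - 186 = 249 - 186 = 63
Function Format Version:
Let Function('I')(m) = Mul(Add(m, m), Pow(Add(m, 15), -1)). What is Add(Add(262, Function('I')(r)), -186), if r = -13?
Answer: 63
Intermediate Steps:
Function('I')(m) = Mul(2, m, Pow(Add(15, m), -1)) (Function('I')(m) = Mul(Mul(2, m), Pow(Add(15, m), -1)) = Mul(2, m, Pow(Add(15, m), -1)))
Add(Add(262, Function('I')(r)), -186) = Add(Add(262, Mul(2, -13, Pow(Add(15, -13), -1))), -186) = Add(Add(262, Mul(2, -13, Pow(2, -1))), -186) = Add(Add(262, Mul(2, -13, Rational(1, 2))), -186) = Add(Add(262, -13), -186) = Add(249, -186) = 63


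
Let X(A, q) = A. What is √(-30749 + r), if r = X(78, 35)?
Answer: I*√30671 ≈ 175.13*I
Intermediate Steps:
r = 78
√(-30749 + r) = √(-30749 + 78) = √(-30671) = I*√30671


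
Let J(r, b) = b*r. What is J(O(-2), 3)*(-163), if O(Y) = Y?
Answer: 978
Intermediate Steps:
J(O(-2), 3)*(-163) = (3*(-2))*(-163) = -6*(-163) = 978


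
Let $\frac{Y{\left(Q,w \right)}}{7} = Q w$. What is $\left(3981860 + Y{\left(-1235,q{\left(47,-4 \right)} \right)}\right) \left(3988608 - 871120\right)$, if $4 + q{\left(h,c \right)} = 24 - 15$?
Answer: $12278647348880$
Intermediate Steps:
$q{\left(h,c \right)} = 5$ ($q{\left(h,c \right)} = -4 + \left(24 - 15\right) = -4 + 9 = 5$)
$Y{\left(Q,w \right)} = 7 Q w$
$\left(3981860 + Y{\left(-1235,q{\left(47,-4 \right)} \right)}\right) \left(3988608 - 871120\right) = \left(3981860 + 7 \left(-1235\right) 5\right) \left(3988608 - 871120\right) = \left(3981860 - 43225\right) 3117488 = 3938635 \cdot 3117488 = 12278647348880$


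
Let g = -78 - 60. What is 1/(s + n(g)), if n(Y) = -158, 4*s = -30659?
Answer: -4/31291 ≈ -0.00012783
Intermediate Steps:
s = -30659/4 (s = (¼)*(-30659) = -30659/4 ≈ -7664.8)
g = -138
1/(s + n(g)) = 1/(-30659/4 - 158) = 1/(-31291/4) = -4/31291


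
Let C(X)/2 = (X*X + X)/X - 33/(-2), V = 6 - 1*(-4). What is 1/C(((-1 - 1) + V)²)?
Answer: 1/163 ≈ 0.0061350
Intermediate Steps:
V = 10 (V = 6 + 4 = 10)
C(X) = 33 + 2*(X + X²)/X (C(X) = 2*((X*X + X)/X - 33/(-2)) = 2*((X² + X)/X - 33*(-½)) = 2*((X + X²)/X + 33/2) = 2*(33/2 + (X + X²)/X) = 33 + 2*(X + X²)/X)
1/C(((-1 - 1) + V)²) = 1/(35 + 2*((-1 - 1) + 10)²) = 1/(35 + 2*(-2 + 10)²) = 1/(35 + 2*8²) = 1/(35 + 2*64) = 1/(35 + 128) = 1/163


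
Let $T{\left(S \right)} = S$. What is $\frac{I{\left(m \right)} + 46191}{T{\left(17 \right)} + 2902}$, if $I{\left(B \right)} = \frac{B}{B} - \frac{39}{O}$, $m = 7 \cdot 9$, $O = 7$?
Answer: $\frac{323305}{20433} \approx 15.823$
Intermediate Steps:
$m = 63$
$I{\left(B \right)} = - \frac{32}{7}$ ($I{\left(B \right)} = \frac{B}{B} - \frac{39}{7} = 1 - \frac{39}{7} = - \frac{32}{7}$)
$\frac{I{\left(m \right)} + 46191}{T{\left(17 \right)} + 2902} = \frac{- \frac{32}{7} + 46191}{17 + 2902} = \frac{323305}{7 \cdot 2919} = \frac{323305}{7} \cdot \frac{1}{2919} = \frac{323305}{20433}$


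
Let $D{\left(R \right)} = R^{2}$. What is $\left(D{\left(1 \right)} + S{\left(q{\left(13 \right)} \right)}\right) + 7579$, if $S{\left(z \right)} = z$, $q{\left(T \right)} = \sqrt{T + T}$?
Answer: $7580 + \sqrt{26} \approx 7585.1$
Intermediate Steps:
$q{\left(T \right)} = \sqrt{2} \sqrt{T}$ ($q{\left(T \right)} = \sqrt{2 T} = \sqrt{2} \sqrt{T}$)
$\left(D{\left(1 \right)} + S{\left(q{\left(13 \right)} \right)}\right) + 7579 = \left(1^{2} + \sqrt{2} \sqrt{13}\right) + 7579 = \left(1 + \sqrt{26}\right) + 7579 = 7580 + \sqrt{26}$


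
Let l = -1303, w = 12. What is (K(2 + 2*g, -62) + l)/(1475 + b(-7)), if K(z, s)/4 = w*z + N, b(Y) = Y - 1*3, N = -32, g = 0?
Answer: -267/293 ≈ -0.91126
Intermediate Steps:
b(Y) = -3 + Y (b(Y) = Y - 3 = -3 + Y)
K(z, s) = -128 + 48*z (K(z, s) = 4*(12*z - 32) = 4*(-32 + 12*z) = -128 + 48*z)
(K(2 + 2*g, -62) + l)/(1475 + b(-7)) = ((-128 + 48*(2 + 2*0)) - 1303)/(1475 + (-3 - 7)) = ((-128 + 48*(2 + 0)) - 1303)/(1475 - 10) = ((-128 + 48*2) - 1303)/1465 = ((-128 + 96) - 1303)*(1/1465) = (-32 - 1303)*(1/1465) = -1335*1/1465 = -267/293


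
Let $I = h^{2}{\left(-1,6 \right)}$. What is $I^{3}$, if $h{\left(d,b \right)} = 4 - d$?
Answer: $15625$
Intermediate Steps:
$I = 25$ ($I = \left(4 - -1\right)^{2} = \left(4 + 1\right)^{2} = 5^{2} = 25$)
$I^{3} = 25^{3} = 15625$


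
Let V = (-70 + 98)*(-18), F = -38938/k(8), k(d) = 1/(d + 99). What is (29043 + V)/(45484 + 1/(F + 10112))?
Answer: 118615332906/189043056935 ≈ 0.62745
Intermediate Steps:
k(d) = 1/(99 + d)
F = -4166366 (F = -38938/(1/(99 + 8)) = -38938/(1/107) = -38938/1/107 = -38938*107 = -4166366)
V = -504 (V = 28*(-18) = -504)
(29043 + V)/(45484 + 1/(F + 10112)) = (29043 - 504)/(45484 + 1/(-4166366 + 10112)) = 28539/(45484 + 1/(-4156254)) = 28539/(45484 - 1/4156254) = 28539/(189043056935/4156254) = 28539*(4156254/189043056935) = 118615332906/189043056935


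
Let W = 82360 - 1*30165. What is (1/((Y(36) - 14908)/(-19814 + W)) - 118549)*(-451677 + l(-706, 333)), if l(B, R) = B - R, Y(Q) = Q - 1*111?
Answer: 804137722162368/14983 ≈ 5.3670e+10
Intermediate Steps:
Y(Q) = -111 + Q (Y(Q) = Q - 111 = -111 + Q)
W = 52195 (W = 82360 - 30165 = 52195)
(1/((Y(36) - 14908)/(-19814 + W)) - 118549)*(-451677 + l(-706, 333)) = (1/(((-111 + 36) - 14908)/(-19814 + 52195)) - 118549)*(-451677 + (-706 - 1*333)) = (1/((-75 - 14908)/32381) - 118549)*(-451677 + (-706 - 333)) = (1/(-14983*1/32381) - 118549)*(-451677 - 1039) = (1/(-14983/32381) - 118549)*(-452716) = (-32381/14983 - 118549)*(-452716) = -1776252048/14983*(-452716) = 804137722162368/14983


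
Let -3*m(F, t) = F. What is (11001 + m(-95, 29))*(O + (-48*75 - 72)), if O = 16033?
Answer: 409124378/3 ≈ 1.3637e+8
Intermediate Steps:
m(F, t) = -F/3
(11001 + m(-95, 29))*(O + (-48*75 - 72)) = (11001 - 1/3*(-95))*(16033 + (-48*75 - 72)) = (11001 + 95/3)*(16033 + (-3600 - 72)) = 33098*(16033 - 3672)/3 = (33098/3)*12361 = 409124378/3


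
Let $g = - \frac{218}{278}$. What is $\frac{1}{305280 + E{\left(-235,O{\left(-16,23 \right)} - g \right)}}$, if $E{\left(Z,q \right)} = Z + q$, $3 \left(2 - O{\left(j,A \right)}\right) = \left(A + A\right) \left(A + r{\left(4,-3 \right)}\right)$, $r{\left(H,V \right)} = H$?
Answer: $\frac{139}{42344096} \approx 3.2826 \cdot 10^{-6}$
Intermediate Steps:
$g = - \frac{109}{139}$ ($g = \left(-218\right) \frac{1}{278} = - \frac{109}{139} \approx -0.78417$)
$O{\left(j,A \right)} = 2 - \frac{2 A \left(4 + A\right)}{3}$ ($O{\left(j,A \right)} = 2 - \frac{\left(A + A\right) \left(A + 4\right)}{3} = 2 - \frac{2 A \left(4 + A\right)}{3}$)
$\frac{1}{305280 + E{\left(-235,O{\left(-16,23 \right)} - g \right)}} = \frac{1}{305280 - \frac{89824}{139}} = \frac{1}{\frac{42344096}{139}} = \frac{139}{42344096}$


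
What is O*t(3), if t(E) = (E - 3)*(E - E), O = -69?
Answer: 0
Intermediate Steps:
t(E) = 0 (t(E) = (-3 + E)*0 = 0)
O*t(3) = -69*0 = 0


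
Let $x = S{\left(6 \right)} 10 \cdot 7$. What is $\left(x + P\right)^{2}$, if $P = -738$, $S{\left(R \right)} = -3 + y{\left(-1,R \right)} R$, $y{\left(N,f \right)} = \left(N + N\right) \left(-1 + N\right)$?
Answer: $535824$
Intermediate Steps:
$y{\left(N,f \right)} = 2 N \left(-1 + N\right)$
$S{\left(R \right)} = -3 + 4 R$ ($S{\left(R \right)} = -3 + 2 \left(-1\right) \left(-1 - 1\right) R = -3 + 2 \left(-1\right) \left(-2\right) R = -3 + 4 R$)
$x = 1470$ ($x = \left(-3 + 4 \cdot 6\right) 10 \cdot 7 = \left(-3 + 24\right) 10 \cdot 7 = 21 \cdot 10 \cdot 7 = 210 \cdot 7 = 1470$)
$\left(x + P\right)^{2} = \left(1470 - 738\right)^{2} = 732^{2} = 535824$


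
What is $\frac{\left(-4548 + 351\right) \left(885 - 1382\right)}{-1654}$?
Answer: $- \frac{2085909}{1654} \approx -1261.1$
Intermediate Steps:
$\frac{\left(-4548 + 351\right) \left(885 - 1382\right)}{-1654} = \left(-4197\right) \left(-497\right) \left(- \frac{1}{1654}\right) = 2085909 \left(- \frac{1}{1654}\right) = - \frac{2085909}{1654}$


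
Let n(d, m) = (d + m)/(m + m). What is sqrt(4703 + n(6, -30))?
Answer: 3*sqrt(13065)/5 ≈ 68.581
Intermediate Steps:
n(d, m) = (d + m)/(2*m) (n(d, m) = (d + m)/((2*m)) = (d + m)*(1/(2*m)) = (d + m)/(2*m))
sqrt(4703 + n(6, -30)) = sqrt(4703 + (1/2)*(6 - 30)/(-30)) = sqrt(4703 + (1/2)*(-1/30)*(-24)) = sqrt(4703 + 2/5) = sqrt(23517/5) = 3*sqrt(13065)/5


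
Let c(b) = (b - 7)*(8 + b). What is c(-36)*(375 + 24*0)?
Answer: 451500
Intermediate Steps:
c(b) = (-7 + b)*(8 + b)
c(-36)*(375 + 24*0) = (-56 - 36 + (-36)**2)*(375 + 24*0) = (-56 - 36 + 1296)*(375 + 0) = 1204*375 = 451500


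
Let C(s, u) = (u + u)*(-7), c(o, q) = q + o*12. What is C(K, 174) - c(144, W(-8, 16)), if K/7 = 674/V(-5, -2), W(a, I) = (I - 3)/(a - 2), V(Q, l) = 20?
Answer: -41627/10 ≈ -4162.7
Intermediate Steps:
W(a, I) = (-3 + I)/(-2 + a)
c(o, q) = q + 12*o
K = 2359/10 (K = 7*(674/20) = 7*(674*(1/20)) = 7*(337/10) = 2359/10 ≈ 235.90)
C(s, u) = -14*u (C(s, u) = (2*u)*(-7) = -14*u)
C(K, 174) - c(144, W(-8, 16)) = -14*174 - ((-3 + 16)/(-2 - 8) + 12*144) = -2436 - (13/(-10) + 1728) = -2436 - (-1/10*13 + 1728) = -2436 - (-13/10 + 1728) = -2436 - 1*17267/10 = -2436 - 17267/10 = -41627/10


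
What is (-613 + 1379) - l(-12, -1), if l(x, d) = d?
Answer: 767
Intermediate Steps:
(-613 + 1379) - l(-12, -1) = (-613 + 1379) - 1*(-1) = 766 + 1 = 767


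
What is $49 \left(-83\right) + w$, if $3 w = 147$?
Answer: $-4018$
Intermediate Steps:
$w = 49$ ($w = \frac{1}{3} \cdot 147 = 49$)
$49 \left(-83\right) + w = 49 \left(-83\right) + 49 = -4067 + 49 = -4018$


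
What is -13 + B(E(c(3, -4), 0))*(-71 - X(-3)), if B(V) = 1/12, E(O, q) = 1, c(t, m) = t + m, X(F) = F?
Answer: -56/3 ≈ -18.667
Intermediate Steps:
c(t, m) = m + t
B(V) = 1/12
-13 + B(E(c(3, -4), 0))*(-71 - X(-3)) = -13 + (-71 - 1*(-3))/12 = -13 + (-71 + 3)/12 = -13 + (1/12)*(-68) = -13 - 17/3 = -56/3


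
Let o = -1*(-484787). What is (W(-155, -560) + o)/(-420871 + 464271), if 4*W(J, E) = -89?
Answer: 1939059/173600 ≈ 11.170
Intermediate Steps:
W(J, E) = -89/4 (W(J, E) = (¼)*(-89) = -89/4)
o = 484787
(W(-155, -560) + o)/(-420871 + 464271) = (-89/4 + 484787)/(-420871 + 464271) = (1939059/4)/43400 = (1939059/4)*(1/43400) = 1939059/173600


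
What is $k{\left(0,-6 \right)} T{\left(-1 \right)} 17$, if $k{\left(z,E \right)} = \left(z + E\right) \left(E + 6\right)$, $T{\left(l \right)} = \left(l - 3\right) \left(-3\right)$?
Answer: $0$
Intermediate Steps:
$T{\left(l \right)} = 9 - 3 l$ ($T{\left(l \right)} = \left(-3 + l\right) \left(-3\right) = 9 - 3 l$)
$k{\left(z,E \right)} = \left(6 + E\right) \left(E + z\right)$ ($k{\left(z,E \right)} = \left(E + z\right) \left(6 + E\right) = \left(6 + E\right) \left(E + z\right)$)
$k{\left(0,-6 \right)} T{\left(-1 \right)} 17 = \left(\left(-6\right)^{2} + 6 \left(-6\right) + 6 \cdot 0 - 0\right) \left(9 - -3\right) 17 = \left(36 - 36 + 0 + 0\right) \left(9 + 3\right) 17 = 0 \cdot 12 \cdot 17 = 0 \cdot 17 = 0$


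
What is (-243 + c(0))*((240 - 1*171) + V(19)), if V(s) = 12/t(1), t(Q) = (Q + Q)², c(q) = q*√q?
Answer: -17496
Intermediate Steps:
c(q) = q^(3/2)
t(Q) = 4*Q² (t(Q) = (2*Q)² = 4*Q²)
V(s) = 3 (V(s) = 12/((4*1²)) = 12/((4*1)) = 12/4 = 12*(¼) = 3)
(-243 + c(0))*((240 - 1*171) + V(19)) = (-243 + 0^(3/2))*((240 - 1*171) + 3) = (-243 + 0)*((240 - 171) + 3) = -243*(69 + 3) = -243*72 = -17496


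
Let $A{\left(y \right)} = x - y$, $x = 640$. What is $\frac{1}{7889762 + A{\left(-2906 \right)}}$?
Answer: $\frac{1}{7893308} \approx 1.2669 \cdot 10^{-7}$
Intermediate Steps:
$A{\left(y \right)} = 640 - y$
$\frac{1}{7889762 + A{\left(-2906 \right)}} = \frac{1}{7889762 + \left(640 - -2906\right)} = \frac{1}{7889762 + \left(640 + 2906\right)} = \frac{1}{7889762 + 3546} = \frac{1}{7893308}$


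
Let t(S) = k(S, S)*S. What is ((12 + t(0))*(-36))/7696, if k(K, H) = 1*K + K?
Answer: -27/481 ≈ -0.056133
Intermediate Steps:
k(K, H) = 2*K (k(K, H) = K + K = 2*K)
t(S) = 2*S² (t(S) = (2*S)*S = 2*S²)
((12 + t(0))*(-36))/7696 = ((12 + 2*0²)*(-36))/7696 = ((12 + 2*0)*(-36))*(1/7696) = ((12 + 0)*(-36))*(1/7696) = (12*(-36))*(1/7696) = -432*1/7696 = -27/481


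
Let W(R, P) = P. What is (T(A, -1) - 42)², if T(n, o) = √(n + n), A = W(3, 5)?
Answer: (42 - √10)² ≈ 1508.4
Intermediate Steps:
A = 5
T(n, o) = √2*√n (T(n, o) = √(2*n) = √2*√n)
(T(A, -1) - 42)² = (√2*√5 - 42)² = (√10 - 42)² = (-42 + √10)²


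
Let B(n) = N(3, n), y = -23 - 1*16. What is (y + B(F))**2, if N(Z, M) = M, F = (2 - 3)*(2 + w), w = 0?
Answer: 1681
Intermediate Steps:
y = -39 (y = -23 - 16 = -39)
F = -2 (F = (2 - 3)*(2 + 0) = -1*2 = -2)
B(n) = n
(y + B(F))**2 = (-39 - 2)**2 = (-41)**2 = 1681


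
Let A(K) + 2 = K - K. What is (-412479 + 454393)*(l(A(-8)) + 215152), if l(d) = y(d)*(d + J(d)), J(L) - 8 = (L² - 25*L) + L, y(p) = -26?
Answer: 8954674616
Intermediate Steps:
J(L) = 8 + L² - 24*L (J(L) = 8 + ((L² - 25*L) + L) = 8 + (L² - 24*L) = 8 + L² - 24*L)
A(K) = -2 (A(K) = -2 + (K - K) = -2 + 0 = -2)
l(d) = -208 - 26*d² + 598*d (l(d) = -26*(d + (8 + d² - 24*d)) = -26*(8 + d² - 23*d) = -208 - 26*d² + 598*d)
(-412479 + 454393)*(l(A(-8)) + 215152) = (-412479 + 454393)*((-208 - 26*(-2)² + 598*(-2)) + 215152) = 41914*((-208 - 26*4 - 1196) + 215152) = 41914*((-208 - 104 - 1196) + 215152) = 41914*(-1508 + 215152) = 41914*213644 = 8954674616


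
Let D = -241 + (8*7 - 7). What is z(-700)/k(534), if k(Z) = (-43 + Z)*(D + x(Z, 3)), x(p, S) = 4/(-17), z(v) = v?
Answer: 2975/401147 ≈ 0.0074162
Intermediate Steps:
x(p, S) = -4/17 (x(p, S) = 4*(-1/17) = -4/17)
D = -192 (D = -241 + (56 - 7) = -241 + 49 = -192)
k(Z) = 140524/17 - 3268*Z/17 (k(Z) = (-43 + Z)*(-192 - 4/17) = (-43 + Z)*(-3268/17) = 140524/17 - 3268*Z/17)
z(-700)/k(534) = -700/(140524/17 - 3268/17*534) = -700/(140524/17 - 1745112/17) = -700/(-1604588/17) = -700*(-17/1604588) = 2975/401147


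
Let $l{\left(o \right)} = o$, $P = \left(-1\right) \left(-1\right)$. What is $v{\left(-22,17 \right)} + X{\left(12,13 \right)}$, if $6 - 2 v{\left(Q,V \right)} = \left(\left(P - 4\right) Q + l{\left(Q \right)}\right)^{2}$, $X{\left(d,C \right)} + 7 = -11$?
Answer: $-983$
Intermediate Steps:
$P = 1$
$X{\left(d,C \right)} = -18$ ($X{\left(d,C \right)} = -7 - 11 = -18$)
$v{\left(Q,V \right)} = 3 - 2 Q^{2}$ ($v{\left(Q,V \right)} = 3 - \frac{\left(\left(1 - 4\right) Q + Q\right)^{2}}{2} = 3 - \frac{\left(- 3 Q + Q\right)^{2}}{2} = 3 - \frac{\left(- 2 Q\right)^{2}}{2} = 3 - \frac{4 Q^{2}}{2} = 3 - 2 Q^{2}$)
$v{\left(-22,17 \right)} + X{\left(12,13 \right)} = \left(3 - 2 \left(-22\right)^{2}\right) - 18 = \left(3 - 968\right) - 18 = -965 - 18 = -983$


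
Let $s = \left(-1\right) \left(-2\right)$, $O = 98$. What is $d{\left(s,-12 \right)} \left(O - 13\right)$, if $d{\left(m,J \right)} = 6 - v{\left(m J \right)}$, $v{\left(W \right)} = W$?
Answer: $2550$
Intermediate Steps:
$s = 2$
$d{\left(m,J \right)} = 6 - J m$ ($d{\left(m,J \right)} = 6 - m J = 6 - J m$)
$d{\left(s,-12 \right)} \left(O - 13\right) = \left(6 - \left(-12\right) 2\right) \left(98 - 13\right) = \left(6 + 24\right) 85 = 30 \cdot 85 = 2550$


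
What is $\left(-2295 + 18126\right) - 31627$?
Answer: $-15796$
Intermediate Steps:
$\left(-2295 + 18126\right) - 31627 = 15831 - 31627 = -15796$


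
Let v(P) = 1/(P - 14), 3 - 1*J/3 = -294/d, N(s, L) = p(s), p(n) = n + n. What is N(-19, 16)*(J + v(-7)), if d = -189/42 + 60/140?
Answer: 165728/21 ≈ 7891.8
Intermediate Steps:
d = -57/14 (d = -189*1/42 + 60*(1/140) = -9/2 + 3/7 = -57/14 ≈ -4.0714)
p(n) = 2*n
N(s, L) = 2*s
J = -3945/19 (J = 9 - (-882)/(-57/14) = 9 - (-882)*(-14)/57 = 9 - 3*1372/19 = 9 - 4116/19 = -3945/19 ≈ -207.63)
v(P) = 1/(-14 + P)
N(-19, 16)*(J + v(-7)) = (2*(-19))*(-3945/19 + 1/(-14 - 7)) = -38*(-3945/19 + 1/(-21)) = -38*(-3945/19 - 1/21) = -38*(-82864/399) = 165728/21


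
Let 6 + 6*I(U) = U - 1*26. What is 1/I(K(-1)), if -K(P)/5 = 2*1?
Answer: -⅐ ≈ -0.14286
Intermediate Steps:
K(P) = -10
I(U) = -16/3 + U/6 (I(U) = -1 + (U - 1*26)/6 = -1 + (U - 26)/6 = -1 + (-26 + U)/6 = -1 + (-13/3 + U/6) = -16/3 + U/6)
1/I(K(-1)) = 1/(-16/3 + (⅙)*(-10)) = 1/(-16/3 - 5/3) = 1/(-7) = -⅐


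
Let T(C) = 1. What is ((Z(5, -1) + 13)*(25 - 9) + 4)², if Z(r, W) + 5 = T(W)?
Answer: 21904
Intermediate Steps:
Z(r, W) = -4 (Z(r, W) = -5 + 1 = -4)
((Z(5, -1) + 13)*(25 - 9) + 4)² = ((-4 + 13)*(25 - 9) + 4)² = (9*16 + 4)² = (144 + 4)² = 148² = 21904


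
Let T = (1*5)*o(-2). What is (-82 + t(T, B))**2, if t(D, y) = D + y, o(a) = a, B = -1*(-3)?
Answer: 7921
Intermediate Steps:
B = 3
T = -10 (T = (1*5)*(-2) = 5*(-2) = -10)
(-82 + t(T, B))**2 = (-82 + (-10 + 3))**2 = (-82 - 7)**2 = (-89)**2 = 7921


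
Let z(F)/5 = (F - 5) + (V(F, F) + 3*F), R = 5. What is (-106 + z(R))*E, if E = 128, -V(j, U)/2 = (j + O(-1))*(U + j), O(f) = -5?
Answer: -3968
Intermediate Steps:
V(j, U) = -2*(-5 + j)*(U + j) (V(j, U) = -2*(j - 5)*(U + j) = -2*(-5 + j)*(U + j))
z(F) = -25 - 20*F² + 120*F (z(F) = 5*((F - 5) + ((-2*F² + 10*F + 10*F - 2*F*F) + 3*F)) = 5*((-5 + F) + ((-2*F² + 10*F + 10*F - 2*F²) + 3*F)) = 5*((-5 + F) + ((-4*F² + 20*F) + 3*F)) = 5*((-5 + F) + (-4*F² + 23*F)) = 5*(-5 - 4*F² + 24*F) = -25 - 20*F² + 120*F)
(-106 + z(R))*E = (-106 + (-25 - 20*5² + 120*5))*128 = (-106 + (-25 - 20*25 + 600))*128 = (-106 + (-25 - 500 + 600))*128 = (-106 + 75)*128 = -31*128 = -3968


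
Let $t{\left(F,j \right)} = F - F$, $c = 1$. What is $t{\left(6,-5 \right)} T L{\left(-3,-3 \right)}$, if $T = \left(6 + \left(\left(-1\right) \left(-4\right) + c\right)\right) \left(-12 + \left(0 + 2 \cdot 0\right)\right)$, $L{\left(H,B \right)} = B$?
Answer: $0$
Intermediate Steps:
$t{\left(F,j \right)} = 0$
$T = -132$ ($T = \left(6 + \left(\left(-1\right) \left(-4\right) + 1\right)\right) \left(-12 + \left(0 + 2 \cdot 0\right)\right) = \left(6 + \left(4 + 1\right)\right) \left(-12 + \left(0 + 0\right)\right) = \left(6 + 5\right) \left(-12 + 0\right) = 11 \left(-12\right) = -132$)
$t{\left(6,-5 \right)} T L{\left(-3,-3 \right)} = 0 \left(-132\right) \left(-3\right) = 0 \left(-3\right) = 0$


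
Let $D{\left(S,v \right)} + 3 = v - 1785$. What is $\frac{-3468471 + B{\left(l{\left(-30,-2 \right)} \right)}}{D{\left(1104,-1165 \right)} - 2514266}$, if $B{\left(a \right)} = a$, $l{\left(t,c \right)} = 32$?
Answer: $\frac{3468439}{2517219} \approx 1.3779$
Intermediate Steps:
$D{\left(S,v \right)} = -1788 + v$ ($D{\left(S,v \right)} = -3 + \left(v - 1785\right) = -3 + \left(-1785 + v\right) = -1788 + v$)
$\frac{-3468471 + B{\left(l{\left(-30,-2 \right)} \right)}}{D{\left(1104,-1165 \right)} - 2514266} = \frac{-3468471 + 32}{\left(-1788 - 1165\right) - 2514266} = - \frac{3468439}{-2953 - 2514266} = - \frac{3468439}{-2517219} = \left(-3468439\right) \left(- \frac{1}{2517219}\right) = \frac{3468439}{2517219}$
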